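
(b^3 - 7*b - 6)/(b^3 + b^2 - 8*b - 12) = (b + 1)/(b + 2)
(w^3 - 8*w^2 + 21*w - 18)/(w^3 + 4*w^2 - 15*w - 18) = (w^2 - 5*w + 6)/(w^2 + 7*w + 6)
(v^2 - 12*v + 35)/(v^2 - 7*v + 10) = (v - 7)/(v - 2)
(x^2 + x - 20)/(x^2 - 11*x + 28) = (x + 5)/(x - 7)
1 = 1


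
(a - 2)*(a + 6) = a^2 + 4*a - 12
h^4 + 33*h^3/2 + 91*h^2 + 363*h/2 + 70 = (h + 1/2)*(h + 4)*(h + 5)*(h + 7)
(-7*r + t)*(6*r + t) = -42*r^2 - r*t + t^2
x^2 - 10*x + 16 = (x - 8)*(x - 2)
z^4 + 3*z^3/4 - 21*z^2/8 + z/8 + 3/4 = (z - 1)*(z - 3/4)*(z + 1/2)*(z + 2)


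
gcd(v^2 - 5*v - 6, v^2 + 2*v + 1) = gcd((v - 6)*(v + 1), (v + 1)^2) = v + 1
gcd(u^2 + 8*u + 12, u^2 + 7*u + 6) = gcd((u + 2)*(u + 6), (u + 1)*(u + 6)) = u + 6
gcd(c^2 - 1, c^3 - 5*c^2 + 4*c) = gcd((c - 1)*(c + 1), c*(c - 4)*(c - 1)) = c - 1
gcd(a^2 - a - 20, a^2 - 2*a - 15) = a - 5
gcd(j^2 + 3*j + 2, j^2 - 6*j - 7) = j + 1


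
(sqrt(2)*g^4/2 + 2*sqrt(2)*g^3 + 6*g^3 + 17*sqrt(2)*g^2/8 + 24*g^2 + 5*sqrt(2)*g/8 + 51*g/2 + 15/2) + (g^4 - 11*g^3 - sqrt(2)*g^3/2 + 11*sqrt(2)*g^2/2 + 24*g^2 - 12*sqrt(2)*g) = sqrt(2)*g^4/2 + g^4 - 5*g^3 + 3*sqrt(2)*g^3/2 + 61*sqrt(2)*g^2/8 + 48*g^2 - 91*sqrt(2)*g/8 + 51*g/2 + 15/2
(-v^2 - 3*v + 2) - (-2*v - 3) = -v^2 - v + 5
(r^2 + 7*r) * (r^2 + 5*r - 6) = r^4 + 12*r^3 + 29*r^2 - 42*r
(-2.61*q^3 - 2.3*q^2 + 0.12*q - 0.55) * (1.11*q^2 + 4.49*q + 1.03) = -2.8971*q^5 - 14.2719*q^4 - 12.8821*q^3 - 2.4407*q^2 - 2.3459*q - 0.5665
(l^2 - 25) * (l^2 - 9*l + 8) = l^4 - 9*l^3 - 17*l^2 + 225*l - 200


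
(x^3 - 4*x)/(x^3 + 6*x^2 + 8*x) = (x - 2)/(x + 4)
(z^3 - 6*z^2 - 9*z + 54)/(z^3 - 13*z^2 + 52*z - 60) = (z^2 - 9)/(z^2 - 7*z + 10)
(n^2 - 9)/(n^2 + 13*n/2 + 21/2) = 2*(n - 3)/(2*n + 7)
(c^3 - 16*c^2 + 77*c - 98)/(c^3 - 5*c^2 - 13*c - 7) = (c^2 - 9*c + 14)/(c^2 + 2*c + 1)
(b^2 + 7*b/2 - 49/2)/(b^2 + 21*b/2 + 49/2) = (2*b - 7)/(2*b + 7)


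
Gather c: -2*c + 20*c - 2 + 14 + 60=18*c + 72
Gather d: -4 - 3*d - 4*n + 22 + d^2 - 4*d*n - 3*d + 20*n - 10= d^2 + d*(-4*n - 6) + 16*n + 8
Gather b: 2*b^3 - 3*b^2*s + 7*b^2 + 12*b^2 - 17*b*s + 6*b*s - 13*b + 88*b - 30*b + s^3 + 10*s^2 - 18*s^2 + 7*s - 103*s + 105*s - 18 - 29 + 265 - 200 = 2*b^3 + b^2*(19 - 3*s) + b*(45 - 11*s) + s^3 - 8*s^2 + 9*s + 18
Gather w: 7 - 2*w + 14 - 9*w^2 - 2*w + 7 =-9*w^2 - 4*w + 28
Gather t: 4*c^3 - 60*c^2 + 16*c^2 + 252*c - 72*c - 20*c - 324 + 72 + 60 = 4*c^3 - 44*c^2 + 160*c - 192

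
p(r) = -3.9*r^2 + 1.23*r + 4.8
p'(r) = 1.23 - 7.8*r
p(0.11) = 4.89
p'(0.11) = 0.37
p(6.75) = -164.59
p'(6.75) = -51.42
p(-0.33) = 3.97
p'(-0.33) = 3.80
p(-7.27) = -210.27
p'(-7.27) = 57.94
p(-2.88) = -31.09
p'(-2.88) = 23.69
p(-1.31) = -3.50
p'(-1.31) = 11.45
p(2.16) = -10.74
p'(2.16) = -15.62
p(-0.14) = 4.55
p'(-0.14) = 2.32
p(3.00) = -26.61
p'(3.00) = -22.17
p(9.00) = -300.03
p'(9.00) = -68.97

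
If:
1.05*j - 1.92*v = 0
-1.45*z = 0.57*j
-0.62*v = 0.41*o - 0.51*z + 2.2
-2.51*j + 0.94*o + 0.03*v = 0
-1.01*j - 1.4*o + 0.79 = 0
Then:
No Solution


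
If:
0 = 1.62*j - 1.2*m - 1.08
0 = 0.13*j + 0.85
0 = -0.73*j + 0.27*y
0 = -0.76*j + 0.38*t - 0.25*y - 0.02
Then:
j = -6.54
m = -9.73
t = -24.65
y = -17.68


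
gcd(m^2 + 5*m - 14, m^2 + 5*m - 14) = m^2 + 5*m - 14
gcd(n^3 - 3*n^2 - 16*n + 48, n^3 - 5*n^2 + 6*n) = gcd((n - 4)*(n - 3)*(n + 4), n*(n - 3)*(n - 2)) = n - 3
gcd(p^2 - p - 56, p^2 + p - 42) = p + 7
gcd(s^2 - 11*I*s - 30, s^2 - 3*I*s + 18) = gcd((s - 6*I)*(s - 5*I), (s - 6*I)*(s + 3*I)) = s - 6*I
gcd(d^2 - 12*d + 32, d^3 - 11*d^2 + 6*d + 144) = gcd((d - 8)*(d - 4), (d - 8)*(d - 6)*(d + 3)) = d - 8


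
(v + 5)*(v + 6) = v^2 + 11*v + 30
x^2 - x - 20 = (x - 5)*(x + 4)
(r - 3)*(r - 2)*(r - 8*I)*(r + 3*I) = r^4 - 5*r^3 - 5*I*r^3 + 30*r^2 + 25*I*r^2 - 120*r - 30*I*r + 144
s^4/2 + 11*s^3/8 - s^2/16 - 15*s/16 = s*(s/2 + 1/2)*(s - 3/4)*(s + 5/2)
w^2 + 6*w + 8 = (w + 2)*(w + 4)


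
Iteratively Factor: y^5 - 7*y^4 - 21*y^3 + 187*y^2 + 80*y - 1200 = (y - 5)*(y^4 - 2*y^3 - 31*y^2 + 32*y + 240) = (y - 5)^2*(y^3 + 3*y^2 - 16*y - 48) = (y - 5)^2*(y - 4)*(y^2 + 7*y + 12) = (y - 5)^2*(y - 4)*(y + 4)*(y + 3)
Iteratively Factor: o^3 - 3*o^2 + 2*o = (o - 2)*(o^2 - o) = o*(o - 2)*(o - 1)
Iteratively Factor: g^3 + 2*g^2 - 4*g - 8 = (g + 2)*(g^2 - 4) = (g - 2)*(g + 2)*(g + 2)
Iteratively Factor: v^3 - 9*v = (v - 3)*(v^2 + 3*v) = (v - 3)*(v + 3)*(v)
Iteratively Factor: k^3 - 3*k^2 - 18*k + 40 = (k - 2)*(k^2 - k - 20) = (k - 5)*(k - 2)*(k + 4)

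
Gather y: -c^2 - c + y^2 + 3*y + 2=-c^2 - c + y^2 + 3*y + 2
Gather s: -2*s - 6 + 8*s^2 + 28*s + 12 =8*s^2 + 26*s + 6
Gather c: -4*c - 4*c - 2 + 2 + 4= 4 - 8*c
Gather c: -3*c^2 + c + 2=-3*c^2 + c + 2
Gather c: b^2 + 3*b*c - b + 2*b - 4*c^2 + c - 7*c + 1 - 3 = b^2 + b - 4*c^2 + c*(3*b - 6) - 2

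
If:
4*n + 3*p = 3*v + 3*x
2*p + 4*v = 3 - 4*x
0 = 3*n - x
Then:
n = x/3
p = 1/2 - 8*x/27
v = 1/2 - 23*x/27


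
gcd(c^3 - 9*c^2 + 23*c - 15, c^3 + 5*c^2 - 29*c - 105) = c - 5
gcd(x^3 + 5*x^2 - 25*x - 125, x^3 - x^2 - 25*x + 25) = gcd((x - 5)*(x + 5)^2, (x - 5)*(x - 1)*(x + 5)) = x^2 - 25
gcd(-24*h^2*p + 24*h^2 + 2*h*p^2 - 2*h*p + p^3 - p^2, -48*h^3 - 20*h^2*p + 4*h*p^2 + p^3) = -24*h^2 + 2*h*p + p^2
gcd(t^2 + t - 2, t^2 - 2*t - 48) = 1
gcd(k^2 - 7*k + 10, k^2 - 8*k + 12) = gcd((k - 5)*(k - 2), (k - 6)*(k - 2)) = k - 2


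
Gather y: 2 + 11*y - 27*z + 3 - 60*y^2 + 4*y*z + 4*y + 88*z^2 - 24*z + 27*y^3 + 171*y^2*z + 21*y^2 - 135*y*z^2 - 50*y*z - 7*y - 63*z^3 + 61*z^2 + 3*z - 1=27*y^3 + y^2*(171*z - 39) + y*(-135*z^2 - 46*z + 8) - 63*z^3 + 149*z^2 - 48*z + 4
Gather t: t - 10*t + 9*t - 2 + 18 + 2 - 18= 0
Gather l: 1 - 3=-2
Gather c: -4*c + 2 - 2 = -4*c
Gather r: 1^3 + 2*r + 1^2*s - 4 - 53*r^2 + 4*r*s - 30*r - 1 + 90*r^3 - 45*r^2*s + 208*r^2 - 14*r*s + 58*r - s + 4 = 90*r^3 + r^2*(155 - 45*s) + r*(30 - 10*s)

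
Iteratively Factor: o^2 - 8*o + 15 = (o - 5)*(o - 3)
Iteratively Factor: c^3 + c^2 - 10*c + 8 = (c + 4)*(c^2 - 3*c + 2) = (c - 2)*(c + 4)*(c - 1)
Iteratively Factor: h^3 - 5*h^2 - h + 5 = (h + 1)*(h^2 - 6*h + 5) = (h - 5)*(h + 1)*(h - 1)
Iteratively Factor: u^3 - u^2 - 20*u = (u)*(u^2 - u - 20) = u*(u - 5)*(u + 4)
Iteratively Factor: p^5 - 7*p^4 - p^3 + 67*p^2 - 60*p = (p - 1)*(p^4 - 6*p^3 - 7*p^2 + 60*p) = (p - 1)*(p + 3)*(p^3 - 9*p^2 + 20*p) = (p - 4)*(p - 1)*(p + 3)*(p^2 - 5*p) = p*(p - 4)*(p - 1)*(p + 3)*(p - 5)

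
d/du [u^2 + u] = 2*u + 1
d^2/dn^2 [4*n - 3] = 0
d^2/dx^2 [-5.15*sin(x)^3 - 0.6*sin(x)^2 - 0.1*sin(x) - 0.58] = 3.9625*sin(x) - 11.5875*sin(3*x) - 1.2*cos(2*x)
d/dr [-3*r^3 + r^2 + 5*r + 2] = -9*r^2 + 2*r + 5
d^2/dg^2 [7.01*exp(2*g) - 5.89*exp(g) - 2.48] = (28.04*exp(g) - 5.89)*exp(g)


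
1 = 1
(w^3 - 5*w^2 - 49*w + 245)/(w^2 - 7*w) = w + 2 - 35/w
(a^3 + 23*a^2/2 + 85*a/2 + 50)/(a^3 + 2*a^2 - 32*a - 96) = (2*a^2 + 15*a + 25)/(2*(a^2 - 2*a - 24))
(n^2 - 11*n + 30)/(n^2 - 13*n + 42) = (n - 5)/(n - 7)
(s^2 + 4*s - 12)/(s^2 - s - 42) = (s - 2)/(s - 7)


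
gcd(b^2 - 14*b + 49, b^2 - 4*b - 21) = b - 7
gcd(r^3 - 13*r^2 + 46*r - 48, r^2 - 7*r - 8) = r - 8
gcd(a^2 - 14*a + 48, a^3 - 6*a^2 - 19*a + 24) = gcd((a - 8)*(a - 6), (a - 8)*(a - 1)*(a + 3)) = a - 8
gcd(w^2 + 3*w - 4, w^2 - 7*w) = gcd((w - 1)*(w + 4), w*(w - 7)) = 1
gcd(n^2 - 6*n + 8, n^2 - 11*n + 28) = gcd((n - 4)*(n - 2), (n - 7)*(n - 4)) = n - 4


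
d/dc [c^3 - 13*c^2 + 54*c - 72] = 3*c^2 - 26*c + 54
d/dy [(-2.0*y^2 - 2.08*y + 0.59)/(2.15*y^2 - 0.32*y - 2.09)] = (5.112*y^2 + 5.823*y + 4.536)/(4.6225*y^4 - 1.376*y^3 - 8.8846*y^2 + 1.3376*y + 4.3681)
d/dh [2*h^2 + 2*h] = 4*h + 2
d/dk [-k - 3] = -1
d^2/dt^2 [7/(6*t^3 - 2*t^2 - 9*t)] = 14*(2*t*(1 - 9*t)*(-6*t^2 + 2*t + 9) - (-18*t^2 + 4*t + 9)^2)/(t^3*(-6*t^2 + 2*t + 9)^3)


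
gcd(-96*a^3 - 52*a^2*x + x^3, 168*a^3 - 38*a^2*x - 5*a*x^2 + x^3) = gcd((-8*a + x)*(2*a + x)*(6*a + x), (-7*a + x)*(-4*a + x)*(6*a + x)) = 6*a + x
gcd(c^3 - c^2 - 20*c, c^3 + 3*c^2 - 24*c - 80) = c^2 - c - 20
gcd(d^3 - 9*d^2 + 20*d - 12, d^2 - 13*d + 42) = d - 6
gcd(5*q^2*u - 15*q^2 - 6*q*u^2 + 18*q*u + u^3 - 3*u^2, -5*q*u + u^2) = 5*q - u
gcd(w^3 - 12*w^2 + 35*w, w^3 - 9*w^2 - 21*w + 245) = w - 7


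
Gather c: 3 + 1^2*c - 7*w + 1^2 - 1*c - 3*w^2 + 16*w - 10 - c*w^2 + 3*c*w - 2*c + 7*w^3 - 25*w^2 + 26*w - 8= c*(-w^2 + 3*w - 2) + 7*w^3 - 28*w^2 + 35*w - 14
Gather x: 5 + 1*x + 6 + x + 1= 2*x + 12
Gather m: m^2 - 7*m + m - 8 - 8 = m^2 - 6*m - 16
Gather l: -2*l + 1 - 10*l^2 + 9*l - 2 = -10*l^2 + 7*l - 1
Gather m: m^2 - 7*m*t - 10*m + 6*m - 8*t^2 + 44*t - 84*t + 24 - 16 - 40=m^2 + m*(-7*t - 4) - 8*t^2 - 40*t - 32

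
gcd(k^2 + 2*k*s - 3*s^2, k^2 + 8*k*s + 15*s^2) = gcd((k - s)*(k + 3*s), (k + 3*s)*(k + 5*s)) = k + 3*s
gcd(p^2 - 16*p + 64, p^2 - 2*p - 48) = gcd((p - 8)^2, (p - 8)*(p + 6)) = p - 8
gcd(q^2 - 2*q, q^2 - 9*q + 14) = q - 2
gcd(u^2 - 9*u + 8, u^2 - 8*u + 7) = u - 1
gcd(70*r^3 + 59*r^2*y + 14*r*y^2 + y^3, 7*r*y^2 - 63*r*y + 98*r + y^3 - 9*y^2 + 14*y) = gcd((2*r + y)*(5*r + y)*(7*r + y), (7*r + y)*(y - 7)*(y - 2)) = 7*r + y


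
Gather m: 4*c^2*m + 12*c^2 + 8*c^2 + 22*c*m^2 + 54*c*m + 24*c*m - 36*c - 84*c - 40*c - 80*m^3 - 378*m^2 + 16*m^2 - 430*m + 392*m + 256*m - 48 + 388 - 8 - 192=20*c^2 - 160*c - 80*m^3 + m^2*(22*c - 362) + m*(4*c^2 + 78*c + 218) + 140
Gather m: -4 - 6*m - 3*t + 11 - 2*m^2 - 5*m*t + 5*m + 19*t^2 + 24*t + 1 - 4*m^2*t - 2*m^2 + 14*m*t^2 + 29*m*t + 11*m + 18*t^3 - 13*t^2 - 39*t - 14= m^2*(-4*t - 4) + m*(14*t^2 + 24*t + 10) + 18*t^3 + 6*t^2 - 18*t - 6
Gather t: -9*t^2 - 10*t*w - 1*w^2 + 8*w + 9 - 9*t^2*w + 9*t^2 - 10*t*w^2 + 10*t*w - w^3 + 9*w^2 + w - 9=-9*t^2*w - 10*t*w^2 - w^3 + 8*w^2 + 9*w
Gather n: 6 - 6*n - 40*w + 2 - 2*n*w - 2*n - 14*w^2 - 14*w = n*(-2*w - 8) - 14*w^2 - 54*w + 8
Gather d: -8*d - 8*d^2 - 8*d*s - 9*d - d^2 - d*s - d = -9*d^2 + d*(-9*s - 18)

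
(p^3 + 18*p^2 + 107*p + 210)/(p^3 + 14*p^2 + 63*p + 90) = (p + 7)/(p + 3)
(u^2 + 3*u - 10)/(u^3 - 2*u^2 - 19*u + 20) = (u^2 + 3*u - 10)/(u^3 - 2*u^2 - 19*u + 20)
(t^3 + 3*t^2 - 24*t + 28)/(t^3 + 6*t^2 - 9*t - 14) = (t - 2)/(t + 1)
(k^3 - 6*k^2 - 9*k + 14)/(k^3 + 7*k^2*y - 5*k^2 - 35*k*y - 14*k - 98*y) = (k - 1)/(k + 7*y)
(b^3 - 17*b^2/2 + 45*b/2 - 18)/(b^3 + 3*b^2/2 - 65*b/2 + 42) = (b - 3)/(b + 7)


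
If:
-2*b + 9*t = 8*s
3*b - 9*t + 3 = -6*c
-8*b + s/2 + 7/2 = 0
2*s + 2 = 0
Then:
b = 3/8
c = -91/48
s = -1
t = -29/36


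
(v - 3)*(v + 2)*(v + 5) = v^3 + 4*v^2 - 11*v - 30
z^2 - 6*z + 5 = (z - 5)*(z - 1)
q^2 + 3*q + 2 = (q + 1)*(q + 2)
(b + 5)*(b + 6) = b^2 + 11*b + 30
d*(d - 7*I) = d^2 - 7*I*d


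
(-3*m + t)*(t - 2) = -3*m*t + 6*m + t^2 - 2*t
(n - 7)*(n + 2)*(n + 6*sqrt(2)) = n^3 - 5*n^2 + 6*sqrt(2)*n^2 - 30*sqrt(2)*n - 14*n - 84*sqrt(2)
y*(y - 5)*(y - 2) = y^3 - 7*y^2 + 10*y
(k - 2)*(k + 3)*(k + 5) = k^3 + 6*k^2 - k - 30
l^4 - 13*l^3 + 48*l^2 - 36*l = l*(l - 6)^2*(l - 1)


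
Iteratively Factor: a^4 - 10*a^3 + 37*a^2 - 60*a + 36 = (a - 2)*(a^3 - 8*a^2 + 21*a - 18) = (a - 3)*(a - 2)*(a^2 - 5*a + 6) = (a - 3)*(a - 2)^2*(a - 3)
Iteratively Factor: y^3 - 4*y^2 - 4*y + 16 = (y + 2)*(y^2 - 6*y + 8) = (y - 2)*(y + 2)*(y - 4)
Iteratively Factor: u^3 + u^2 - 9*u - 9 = (u + 1)*(u^2 - 9) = (u - 3)*(u + 1)*(u + 3)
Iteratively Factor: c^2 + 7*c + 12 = (c + 3)*(c + 4)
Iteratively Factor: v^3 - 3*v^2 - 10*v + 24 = (v - 4)*(v^2 + v - 6) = (v - 4)*(v + 3)*(v - 2)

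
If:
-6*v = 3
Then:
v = -1/2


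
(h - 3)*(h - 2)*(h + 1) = h^3 - 4*h^2 + h + 6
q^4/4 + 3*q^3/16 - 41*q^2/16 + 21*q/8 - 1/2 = (q/4 + 1)*(q - 2)*(q - 1)*(q - 1/4)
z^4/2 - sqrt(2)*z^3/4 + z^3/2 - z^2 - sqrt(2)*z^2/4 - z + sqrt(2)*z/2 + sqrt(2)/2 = (z/2 + 1/2)*(z - sqrt(2))*(z - sqrt(2)/2)*(z + sqrt(2))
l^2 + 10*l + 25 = (l + 5)^2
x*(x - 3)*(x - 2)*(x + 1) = x^4 - 4*x^3 + x^2 + 6*x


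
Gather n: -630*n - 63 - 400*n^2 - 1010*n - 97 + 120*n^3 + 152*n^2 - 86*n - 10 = 120*n^3 - 248*n^2 - 1726*n - 170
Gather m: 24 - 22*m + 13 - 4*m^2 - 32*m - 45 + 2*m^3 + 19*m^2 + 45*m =2*m^3 + 15*m^2 - 9*m - 8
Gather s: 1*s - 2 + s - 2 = 2*s - 4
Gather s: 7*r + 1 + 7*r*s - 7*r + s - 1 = s*(7*r + 1)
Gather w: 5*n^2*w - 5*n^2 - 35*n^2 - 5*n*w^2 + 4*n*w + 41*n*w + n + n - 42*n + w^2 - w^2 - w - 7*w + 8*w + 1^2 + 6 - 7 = -40*n^2 - 5*n*w^2 - 40*n + w*(5*n^2 + 45*n)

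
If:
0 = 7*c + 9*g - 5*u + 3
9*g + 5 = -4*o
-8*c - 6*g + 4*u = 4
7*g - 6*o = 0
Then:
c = -209/246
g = -15/41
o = -35/82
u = -307/246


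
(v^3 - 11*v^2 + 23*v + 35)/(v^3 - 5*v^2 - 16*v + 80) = (v^2 - 6*v - 7)/(v^2 - 16)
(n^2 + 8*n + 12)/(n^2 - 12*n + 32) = (n^2 + 8*n + 12)/(n^2 - 12*n + 32)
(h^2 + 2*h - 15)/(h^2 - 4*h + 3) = (h + 5)/(h - 1)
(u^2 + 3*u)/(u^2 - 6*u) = (u + 3)/(u - 6)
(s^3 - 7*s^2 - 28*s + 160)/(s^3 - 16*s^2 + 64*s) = (s^2 + s - 20)/(s*(s - 8))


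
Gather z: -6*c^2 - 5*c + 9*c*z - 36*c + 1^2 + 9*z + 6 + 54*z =-6*c^2 - 41*c + z*(9*c + 63) + 7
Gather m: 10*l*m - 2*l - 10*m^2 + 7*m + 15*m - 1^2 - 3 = -2*l - 10*m^2 + m*(10*l + 22) - 4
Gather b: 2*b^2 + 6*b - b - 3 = 2*b^2 + 5*b - 3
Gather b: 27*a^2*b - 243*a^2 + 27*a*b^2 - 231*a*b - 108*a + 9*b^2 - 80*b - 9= -243*a^2 - 108*a + b^2*(27*a + 9) + b*(27*a^2 - 231*a - 80) - 9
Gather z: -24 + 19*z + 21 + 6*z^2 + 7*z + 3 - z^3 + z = -z^3 + 6*z^2 + 27*z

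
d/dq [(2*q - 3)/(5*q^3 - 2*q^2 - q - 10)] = (10*q^3 - 4*q^2 - 2*q + (2*q - 3)*(-15*q^2 + 4*q + 1) - 20)/(-5*q^3 + 2*q^2 + q + 10)^2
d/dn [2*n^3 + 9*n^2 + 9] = 6*n*(n + 3)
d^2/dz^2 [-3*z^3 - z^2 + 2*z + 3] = -18*z - 2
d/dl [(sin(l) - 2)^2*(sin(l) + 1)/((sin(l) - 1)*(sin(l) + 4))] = (sin(l)^4 + 6*sin(l)^3 - 21*sin(l)^2 + 16*sin(l) - 12)*cos(l)/((sin(l) - 1)^2*(sin(l) + 4)^2)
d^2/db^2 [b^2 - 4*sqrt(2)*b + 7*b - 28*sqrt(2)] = 2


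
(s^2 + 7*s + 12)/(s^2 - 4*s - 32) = (s + 3)/(s - 8)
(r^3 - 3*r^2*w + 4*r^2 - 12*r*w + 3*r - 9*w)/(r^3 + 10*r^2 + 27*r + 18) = (r - 3*w)/(r + 6)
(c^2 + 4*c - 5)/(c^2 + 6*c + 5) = (c - 1)/(c + 1)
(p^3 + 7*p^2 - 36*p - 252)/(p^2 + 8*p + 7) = (p^2 - 36)/(p + 1)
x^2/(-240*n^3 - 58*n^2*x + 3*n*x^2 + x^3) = x^2/(-240*n^3 - 58*n^2*x + 3*n*x^2 + x^3)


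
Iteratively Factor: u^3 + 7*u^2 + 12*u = (u)*(u^2 + 7*u + 12) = u*(u + 4)*(u + 3)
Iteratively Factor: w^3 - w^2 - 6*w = (w - 3)*(w^2 + 2*w) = w*(w - 3)*(w + 2)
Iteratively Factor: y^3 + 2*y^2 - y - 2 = (y - 1)*(y^2 + 3*y + 2) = (y - 1)*(y + 1)*(y + 2)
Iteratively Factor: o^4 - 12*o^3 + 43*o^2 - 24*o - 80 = (o + 1)*(o^3 - 13*o^2 + 56*o - 80) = (o - 5)*(o + 1)*(o^2 - 8*o + 16) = (o - 5)*(o - 4)*(o + 1)*(o - 4)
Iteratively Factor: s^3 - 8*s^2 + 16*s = (s - 4)*(s^2 - 4*s) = (s - 4)^2*(s)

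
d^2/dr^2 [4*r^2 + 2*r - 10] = 8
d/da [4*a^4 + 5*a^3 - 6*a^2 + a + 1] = 16*a^3 + 15*a^2 - 12*a + 1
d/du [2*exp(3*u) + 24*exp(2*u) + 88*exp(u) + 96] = (6*exp(2*u) + 48*exp(u) + 88)*exp(u)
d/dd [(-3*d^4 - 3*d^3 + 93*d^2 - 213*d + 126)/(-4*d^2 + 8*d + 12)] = 3*(2*d^3 + 7*d^2 + 8*d - 33)/(4*(d^2 + 2*d + 1))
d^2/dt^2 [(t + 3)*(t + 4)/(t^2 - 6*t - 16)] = 2*(13*t^3 + 84*t^2 + 120*t + 208)/(t^6 - 18*t^5 + 60*t^4 + 360*t^3 - 960*t^2 - 4608*t - 4096)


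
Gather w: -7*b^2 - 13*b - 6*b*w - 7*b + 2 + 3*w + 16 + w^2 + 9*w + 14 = -7*b^2 - 20*b + w^2 + w*(12 - 6*b) + 32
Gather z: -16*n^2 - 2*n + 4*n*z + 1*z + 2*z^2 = -16*n^2 - 2*n + 2*z^2 + z*(4*n + 1)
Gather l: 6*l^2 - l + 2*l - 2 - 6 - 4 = 6*l^2 + l - 12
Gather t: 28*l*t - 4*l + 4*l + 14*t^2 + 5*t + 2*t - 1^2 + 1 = 14*t^2 + t*(28*l + 7)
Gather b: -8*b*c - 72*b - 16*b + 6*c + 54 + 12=b*(-8*c - 88) + 6*c + 66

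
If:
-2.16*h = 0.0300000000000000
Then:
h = -0.01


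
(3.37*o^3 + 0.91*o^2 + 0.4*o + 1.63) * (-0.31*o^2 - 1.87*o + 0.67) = -1.0447*o^5 - 6.584*o^4 + 0.4322*o^3 - 0.6436*o^2 - 2.7801*o + 1.0921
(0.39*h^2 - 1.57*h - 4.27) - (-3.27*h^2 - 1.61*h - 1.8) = 3.66*h^2 + 0.04*h - 2.47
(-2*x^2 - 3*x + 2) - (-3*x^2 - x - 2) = x^2 - 2*x + 4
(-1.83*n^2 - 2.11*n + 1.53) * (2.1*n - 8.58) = -3.843*n^3 + 11.2704*n^2 + 21.3168*n - 13.1274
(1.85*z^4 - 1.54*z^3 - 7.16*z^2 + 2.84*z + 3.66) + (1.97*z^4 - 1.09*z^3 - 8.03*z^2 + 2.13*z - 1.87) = 3.82*z^4 - 2.63*z^3 - 15.19*z^2 + 4.97*z + 1.79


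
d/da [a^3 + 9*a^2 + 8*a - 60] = 3*a^2 + 18*a + 8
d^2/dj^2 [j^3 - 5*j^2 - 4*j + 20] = 6*j - 10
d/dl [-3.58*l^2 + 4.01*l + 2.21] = 4.01 - 7.16*l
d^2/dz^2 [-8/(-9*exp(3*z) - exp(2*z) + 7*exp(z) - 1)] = 8*((-81*exp(2*z) - 4*exp(z) + 7)*(9*exp(3*z) + exp(2*z) - 7*exp(z) + 1) + 2*(27*exp(2*z) + 2*exp(z) - 7)^2*exp(z))*exp(z)/(9*exp(3*z) + exp(2*z) - 7*exp(z) + 1)^3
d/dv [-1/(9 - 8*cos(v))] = 8*sin(v)/(8*cos(v) - 9)^2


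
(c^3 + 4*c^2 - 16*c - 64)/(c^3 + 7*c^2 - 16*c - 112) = (c + 4)/(c + 7)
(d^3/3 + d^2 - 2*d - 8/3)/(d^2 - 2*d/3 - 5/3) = (d^2 + 2*d - 8)/(3*d - 5)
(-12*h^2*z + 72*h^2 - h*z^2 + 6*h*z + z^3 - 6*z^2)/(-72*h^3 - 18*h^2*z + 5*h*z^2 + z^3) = (z - 6)/(6*h + z)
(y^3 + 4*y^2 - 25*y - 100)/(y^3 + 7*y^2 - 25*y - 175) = (y + 4)/(y + 7)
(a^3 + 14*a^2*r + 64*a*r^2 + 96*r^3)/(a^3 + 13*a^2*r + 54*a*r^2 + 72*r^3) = (a + 4*r)/(a + 3*r)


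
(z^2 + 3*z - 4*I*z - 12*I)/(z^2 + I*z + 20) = (z + 3)/(z + 5*I)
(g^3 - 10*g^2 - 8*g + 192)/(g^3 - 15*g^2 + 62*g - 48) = (g + 4)/(g - 1)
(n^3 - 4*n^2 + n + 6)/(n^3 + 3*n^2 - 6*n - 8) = (n - 3)/(n + 4)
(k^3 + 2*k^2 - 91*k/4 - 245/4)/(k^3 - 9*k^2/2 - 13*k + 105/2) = (k + 7/2)/(k - 3)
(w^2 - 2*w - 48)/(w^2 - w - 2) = (-w^2 + 2*w + 48)/(-w^2 + w + 2)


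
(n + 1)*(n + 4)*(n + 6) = n^3 + 11*n^2 + 34*n + 24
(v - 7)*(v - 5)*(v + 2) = v^3 - 10*v^2 + 11*v + 70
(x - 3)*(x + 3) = x^2 - 9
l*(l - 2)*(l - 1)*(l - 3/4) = l^4 - 15*l^3/4 + 17*l^2/4 - 3*l/2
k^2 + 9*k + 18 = (k + 3)*(k + 6)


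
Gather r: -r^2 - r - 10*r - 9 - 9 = -r^2 - 11*r - 18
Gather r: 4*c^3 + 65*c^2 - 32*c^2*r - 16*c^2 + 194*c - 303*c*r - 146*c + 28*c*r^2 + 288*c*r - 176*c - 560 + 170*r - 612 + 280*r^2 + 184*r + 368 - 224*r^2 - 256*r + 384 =4*c^3 + 49*c^2 - 128*c + r^2*(28*c + 56) + r*(-32*c^2 - 15*c + 98) - 420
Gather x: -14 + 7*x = 7*x - 14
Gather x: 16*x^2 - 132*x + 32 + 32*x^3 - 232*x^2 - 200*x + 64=32*x^3 - 216*x^2 - 332*x + 96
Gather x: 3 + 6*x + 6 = 6*x + 9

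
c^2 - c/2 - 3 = (c - 2)*(c + 3/2)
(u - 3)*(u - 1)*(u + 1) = u^3 - 3*u^2 - u + 3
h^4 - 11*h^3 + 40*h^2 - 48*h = h*(h - 4)^2*(h - 3)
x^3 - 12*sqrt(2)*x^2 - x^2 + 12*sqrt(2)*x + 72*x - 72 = (x - 1)*(x - 6*sqrt(2))^2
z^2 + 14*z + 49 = (z + 7)^2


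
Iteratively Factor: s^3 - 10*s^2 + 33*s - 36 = (s - 4)*(s^2 - 6*s + 9) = (s - 4)*(s - 3)*(s - 3)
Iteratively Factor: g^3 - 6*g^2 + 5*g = (g)*(g^2 - 6*g + 5) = g*(g - 1)*(g - 5)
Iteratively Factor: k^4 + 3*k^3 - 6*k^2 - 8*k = (k + 4)*(k^3 - k^2 - 2*k) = k*(k + 4)*(k^2 - k - 2) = k*(k - 2)*(k + 4)*(k + 1)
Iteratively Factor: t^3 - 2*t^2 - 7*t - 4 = (t + 1)*(t^2 - 3*t - 4) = (t - 4)*(t + 1)*(t + 1)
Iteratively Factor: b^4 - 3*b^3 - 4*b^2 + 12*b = (b - 3)*(b^3 - 4*b) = b*(b - 3)*(b^2 - 4) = b*(b - 3)*(b + 2)*(b - 2)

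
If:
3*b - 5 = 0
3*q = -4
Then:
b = 5/3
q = -4/3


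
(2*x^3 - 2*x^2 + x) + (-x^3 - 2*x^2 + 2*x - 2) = x^3 - 4*x^2 + 3*x - 2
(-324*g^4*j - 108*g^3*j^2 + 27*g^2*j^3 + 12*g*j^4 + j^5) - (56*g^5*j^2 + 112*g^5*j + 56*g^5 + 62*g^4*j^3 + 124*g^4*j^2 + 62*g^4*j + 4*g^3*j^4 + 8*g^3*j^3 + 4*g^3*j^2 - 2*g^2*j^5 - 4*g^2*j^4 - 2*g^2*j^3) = -56*g^5*j^2 - 112*g^5*j - 56*g^5 - 62*g^4*j^3 - 124*g^4*j^2 - 386*g^4*j - 4*g^3*j^4 - 8*g^3*j^3 - 112*g^3*j^2 + 2*g^2*j^5 + 4*g^2*j^4 + 29*g^2*j^3 + 12*g*j^4 + j^5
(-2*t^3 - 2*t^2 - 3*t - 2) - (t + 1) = -2*t^3 - 2*t^2 - 4*t - 3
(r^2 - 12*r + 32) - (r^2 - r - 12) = 44 - 11*r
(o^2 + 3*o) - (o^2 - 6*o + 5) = 9*o - 5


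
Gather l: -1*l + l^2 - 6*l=l^2 - 7*l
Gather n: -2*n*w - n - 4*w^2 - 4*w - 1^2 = n*(-2*w - 1) - 4*w^2 - 4*w - 1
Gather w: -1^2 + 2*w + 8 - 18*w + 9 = 16 - 16*w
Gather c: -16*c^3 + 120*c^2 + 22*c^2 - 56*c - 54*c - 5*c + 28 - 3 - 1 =-16*c^3 + 142*c^2 - 115*c + 24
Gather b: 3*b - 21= 3*b - 21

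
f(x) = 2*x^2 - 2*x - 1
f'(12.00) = 46.00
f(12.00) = 263.00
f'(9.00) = 34.00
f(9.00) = 143.00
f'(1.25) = 3.00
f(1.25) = -0.38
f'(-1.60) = -8.40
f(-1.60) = 7.32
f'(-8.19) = -34.76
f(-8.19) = 149.53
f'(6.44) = 23.76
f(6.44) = 69.07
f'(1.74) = 4.96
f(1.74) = 1.58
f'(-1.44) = -7.76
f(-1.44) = 6.03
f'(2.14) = 6.56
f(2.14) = 3.88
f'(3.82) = 13.28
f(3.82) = 20.54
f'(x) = 4*x - 2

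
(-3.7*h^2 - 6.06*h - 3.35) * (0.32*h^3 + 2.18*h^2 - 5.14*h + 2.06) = -1.184*h^5 - 10.0052*h^4 + 4.7352*h^3 + 16.2234*h^2 + 4.7354*h - 6.901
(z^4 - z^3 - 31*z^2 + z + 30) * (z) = z^5 - z^4 - 31*z^3 + z^2 + 30*z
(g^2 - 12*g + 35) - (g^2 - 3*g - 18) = 53 - 9*g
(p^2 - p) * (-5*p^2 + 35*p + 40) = -5*p^4 + 40*p^3 + 5*p^2 - 40*p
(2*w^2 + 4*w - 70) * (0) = 0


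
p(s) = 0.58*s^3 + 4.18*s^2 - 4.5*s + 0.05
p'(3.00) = 36.24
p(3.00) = 39.83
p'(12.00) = 346.38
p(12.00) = 1550.21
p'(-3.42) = -12.74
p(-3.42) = 41.13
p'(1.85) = 16.92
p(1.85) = 9.70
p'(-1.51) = -13.16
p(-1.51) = 14.38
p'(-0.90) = -10.61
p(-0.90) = 7.06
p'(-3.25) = -13.29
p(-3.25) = 38.92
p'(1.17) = 7.66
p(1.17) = 1.44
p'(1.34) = 9.83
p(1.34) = 2.92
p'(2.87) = 33.83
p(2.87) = 35.28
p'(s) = 1.74*s^2 + 8.36*s - 4.5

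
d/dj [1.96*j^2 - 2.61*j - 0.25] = 3.92*j - 2.61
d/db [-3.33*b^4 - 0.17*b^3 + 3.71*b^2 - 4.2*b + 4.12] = -13.32*b^3 - 0.51*b^2 + 7.42*b - 4.2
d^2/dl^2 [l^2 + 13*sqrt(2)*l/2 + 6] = 2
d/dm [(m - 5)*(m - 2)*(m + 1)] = 3*m^2 - 12*m + 3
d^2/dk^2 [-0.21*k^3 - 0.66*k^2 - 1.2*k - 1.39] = -1.26*k - 1.32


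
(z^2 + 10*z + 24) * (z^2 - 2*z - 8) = z^4 + 8*z^3 - 4*z^2 - 128*z - 192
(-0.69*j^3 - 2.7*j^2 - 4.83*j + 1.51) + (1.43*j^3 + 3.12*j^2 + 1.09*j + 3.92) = 0.74*j^3 + 0.42*j^2 - 3.74*j + 5.43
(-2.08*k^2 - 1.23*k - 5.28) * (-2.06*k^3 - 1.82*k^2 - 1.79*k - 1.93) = 4.2848*k^5 + 6.3194*k^4 + 16.8386*k^3 + 15.8257*k^2 + 11.8251*k + 10.1904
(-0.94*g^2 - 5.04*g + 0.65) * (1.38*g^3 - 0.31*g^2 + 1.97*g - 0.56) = -1.2972*g^5 - 6.6638*g^4 + 0.6076*g^3 - 9.6039*g^2 + 4.1029*g - 0.364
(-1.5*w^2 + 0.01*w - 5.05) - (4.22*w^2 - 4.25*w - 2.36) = -5.72*w^2 + 4.26*w - 2.69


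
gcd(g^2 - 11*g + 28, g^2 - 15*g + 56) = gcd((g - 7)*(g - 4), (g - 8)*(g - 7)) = g - 7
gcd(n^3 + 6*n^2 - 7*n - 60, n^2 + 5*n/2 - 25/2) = n + 5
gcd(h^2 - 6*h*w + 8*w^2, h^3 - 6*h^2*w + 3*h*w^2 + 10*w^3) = -h + 2*w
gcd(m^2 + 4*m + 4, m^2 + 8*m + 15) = 1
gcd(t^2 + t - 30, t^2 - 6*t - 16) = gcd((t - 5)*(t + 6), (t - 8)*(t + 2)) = 1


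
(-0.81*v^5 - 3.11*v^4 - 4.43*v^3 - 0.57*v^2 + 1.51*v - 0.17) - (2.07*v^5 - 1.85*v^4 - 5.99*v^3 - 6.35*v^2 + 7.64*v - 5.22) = -2.88*v^5 - 1.26*v^4 + 1.56*v^3 + 5.78*v^2 - 6.13*v + 5.05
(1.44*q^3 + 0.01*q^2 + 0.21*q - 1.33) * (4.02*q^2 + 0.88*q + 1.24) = 5.7888*q^5 + 1.3074*q^4 + 2.6386*q^3 - 5.1494*q^2 - 0.91*q - 1.6492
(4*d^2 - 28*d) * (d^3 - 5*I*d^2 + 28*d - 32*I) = 4*d^5 - 28*d^4 - 20*I*d^4 + 112*d^3 + 140*I*d^3 - 784*d^2 - 128*I*d^2 + 896*I*d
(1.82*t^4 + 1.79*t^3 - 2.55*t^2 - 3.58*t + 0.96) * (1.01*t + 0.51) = 1.8382*t^5 + 2.7361*t^4 - 1.6626*t^3 - 4.9163*t^2 - 0.8562*t + 0.4896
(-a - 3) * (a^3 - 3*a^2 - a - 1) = -a^4 + 10*a^2 + 4*a + 3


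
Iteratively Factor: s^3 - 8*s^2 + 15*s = (s)*(s^2 - 8*s + 15) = s*(s - 5)*(s - 3)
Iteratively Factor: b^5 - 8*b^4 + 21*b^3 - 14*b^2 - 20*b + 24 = (b + 1)*(b^4 - 9*b^3 + 30*b^2 - 44*b + 24) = (b - 2)*(b + 1)*(b^3 - 7*b^2 + 16*b - 12) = (b - 2)^2*(b + 1)*(b^2 - 5*b + 6) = (b - 3)*(b - 2)^2*(b + 1)*(b - 2)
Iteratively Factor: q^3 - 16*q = (q)*(q^2 - 16) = q*(q - 4)*(q + 4)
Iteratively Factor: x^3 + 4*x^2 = (x)*(x^2 + 4*x) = x^2*(x + 4)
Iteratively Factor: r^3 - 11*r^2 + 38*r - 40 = (r - 2)*(r^2 - 9*r + 20) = (r - 4)*(r - 2)*(r - 5)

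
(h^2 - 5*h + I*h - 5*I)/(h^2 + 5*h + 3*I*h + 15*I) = (h^2 + h*(-5 + I) - 5*I)/(h^2 + h*(5 + 3*I) + 15*I)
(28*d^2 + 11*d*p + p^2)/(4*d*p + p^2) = (7*d + p)/p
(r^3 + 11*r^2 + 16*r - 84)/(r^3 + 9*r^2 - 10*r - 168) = (r - 2)/(r - 4)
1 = 1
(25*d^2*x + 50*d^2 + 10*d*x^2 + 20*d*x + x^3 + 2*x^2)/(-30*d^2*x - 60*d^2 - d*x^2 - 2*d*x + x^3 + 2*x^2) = (5*d + x)/(-6*d + x)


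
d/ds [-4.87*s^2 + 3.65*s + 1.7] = 3.65 - 9.74*s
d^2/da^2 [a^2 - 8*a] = 2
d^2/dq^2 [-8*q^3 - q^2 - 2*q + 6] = -48*q - 2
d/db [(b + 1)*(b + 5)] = 2*b + 6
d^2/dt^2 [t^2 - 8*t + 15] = 2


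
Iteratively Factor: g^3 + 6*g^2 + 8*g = (g + 2)*(g^2 + 4*g) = (g + 2)*(g + 4)*(g)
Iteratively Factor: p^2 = (p)*(p)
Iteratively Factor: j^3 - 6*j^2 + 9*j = (j)*(j^2 - 6*j + 9) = j*(j - 3)*(j - 3)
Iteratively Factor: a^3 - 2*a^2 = (a)*(a^2 - 2*a) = a^2*(a - 2)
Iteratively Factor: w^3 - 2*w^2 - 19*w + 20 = (w - 5)*(w^2 + 3*w - 4) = (w - 5)*(w - 1)*(w + 4)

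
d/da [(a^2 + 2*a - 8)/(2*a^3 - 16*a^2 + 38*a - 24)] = (-a^4 - 4*a^3 + 59*a^2 - 152*a + 128)/(2*(a^6 - 16*a^5 + 102*a^4 - 328*a^3 + 553*a^2 - 456*a + 144))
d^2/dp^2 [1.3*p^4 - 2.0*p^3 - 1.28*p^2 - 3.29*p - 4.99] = 15.6*p^2 - 12.0*p - 2.56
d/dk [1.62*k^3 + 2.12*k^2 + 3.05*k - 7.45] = 4.86*k^2 + 4.24*k + 3.05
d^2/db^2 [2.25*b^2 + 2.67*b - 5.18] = 4.50000000000000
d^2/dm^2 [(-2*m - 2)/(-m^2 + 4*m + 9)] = 4*(3*(1 - m)*(-m^2 + 4*m + 9) - 4*(m - 2)^2*(m + 1))/(-m^2 + 4*m + 9)^3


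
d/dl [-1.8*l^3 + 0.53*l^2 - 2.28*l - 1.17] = -5.4*l^2 + 1.06*l - 2.28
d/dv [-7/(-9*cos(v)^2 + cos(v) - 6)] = 7*(18*cos(v) - 1)*sin(v)/(9*sin(v)^2 + cos(v) - 15)^2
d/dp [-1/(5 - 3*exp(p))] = -3*exp(p)/(3*exp(p) - 5)^2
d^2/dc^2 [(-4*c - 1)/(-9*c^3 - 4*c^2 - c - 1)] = 2*((4*c + 1)*(27*c^2 + 8*c + 1)^2 - (108*c^2 + 32*c + (4*c + 1)*(27*c + 4) + 4)*(9*c^3 + 4*c^2 + c + 1))/(9*c^3 + 4*c^2 + c + 1)^3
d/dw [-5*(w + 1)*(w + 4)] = -10*w - 25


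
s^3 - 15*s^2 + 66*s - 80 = (s - 8)*(s - 5)*(s - 2)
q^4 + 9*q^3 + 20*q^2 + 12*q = q*(q + 1)*(q + 2)*(q + 6)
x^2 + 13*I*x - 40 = (x + 5*I)*(x + 8*I)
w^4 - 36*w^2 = w^2*(w - 6)*(w + 6)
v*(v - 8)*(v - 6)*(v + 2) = v^4 - 12*v^3 + 20*v^2 + 96*v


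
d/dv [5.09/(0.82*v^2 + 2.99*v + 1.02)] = (-8.3476*v - 15.2191)/(0.82*v^2 + 2.99*v + 1.02)^2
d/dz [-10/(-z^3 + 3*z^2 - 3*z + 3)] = 30*(-z^2 + 2*z - 1)/(z^3 - 3*z^2 + 3*z - 3)^2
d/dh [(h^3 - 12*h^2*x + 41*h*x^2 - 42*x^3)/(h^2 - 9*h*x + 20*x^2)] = (h^4 - 18*h^3*x + 127*h^2*x^2 - 396*h*x^3 + 442*x^4)/(h^4 - 18*h^3*x + 121*h^2*x^2 - 360*h*x^3 + 400*x^4)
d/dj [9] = 0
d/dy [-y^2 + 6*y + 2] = 6 - 2*y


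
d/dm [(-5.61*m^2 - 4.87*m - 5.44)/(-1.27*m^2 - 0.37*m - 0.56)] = (-4.1092*m^2 - 7.5344*m + 0.7144)/(1.6129*m^4 + 0.9398*m^3 + 1.5593*m^2 + 0.4144*m + 0.3136)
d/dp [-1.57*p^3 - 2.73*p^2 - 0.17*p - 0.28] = -4.71*p^2 - 5.46*p - 0.17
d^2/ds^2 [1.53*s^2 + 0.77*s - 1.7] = 3.06000000000000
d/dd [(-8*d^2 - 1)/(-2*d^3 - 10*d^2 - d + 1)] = (-16*d^4 + 2*d^2 - 36*d - 1)/(4*d^6 + 40*d^5 + 104*d^4 + 16*d^3 - 19*d^2 - 2*d + 1)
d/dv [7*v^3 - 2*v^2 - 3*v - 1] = 21*v^2 - 4*v - 3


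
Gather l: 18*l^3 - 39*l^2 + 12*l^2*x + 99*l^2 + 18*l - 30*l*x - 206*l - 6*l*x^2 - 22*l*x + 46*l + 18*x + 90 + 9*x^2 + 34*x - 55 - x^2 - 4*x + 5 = 18*l^3 + l^2*(12*x + 60) + l*(-6*x^2 - 52*x - 142) + 8*x^2 + 48*x + 40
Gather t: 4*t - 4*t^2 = -4*t^2 + 4*t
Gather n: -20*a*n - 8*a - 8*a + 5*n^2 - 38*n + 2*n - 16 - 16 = -16*a + 5*n^2 + n*(-20*a - 36) - 32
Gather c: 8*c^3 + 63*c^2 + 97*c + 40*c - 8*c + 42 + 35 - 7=8*c^3 + 63*c^2 + 129*c + 70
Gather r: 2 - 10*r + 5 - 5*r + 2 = 9 - 15*r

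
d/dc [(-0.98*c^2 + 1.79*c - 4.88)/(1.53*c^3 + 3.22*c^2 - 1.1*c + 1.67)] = (1.4994*c^4 - 5.4774*c^3 + 17.7134*c^2 + 28.154*c - 2.3787)/(2.3409*c^6 + 9.8532*c^5 + 7.0024*c^4 - 1.9738*c^3 + 11.9648*c^2 - 3.674*c + 2.7889)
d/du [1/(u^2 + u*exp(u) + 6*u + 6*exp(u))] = (-u*exp(u) - 2*u - 7*exp(u) - 6)/(u^2 + u*exp(u) + 6*u + 6*exp(u))^2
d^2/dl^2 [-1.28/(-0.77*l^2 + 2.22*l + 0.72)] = (1.517824*l^2 - 4.376064*l - 1.28*(1.54*l - 2.22)*(3.08*l - 4.44) - 1.419264)/(-0.77*l^2 + 2.22*l + 0.72)^3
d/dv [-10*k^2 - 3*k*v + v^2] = -3*k + 2*v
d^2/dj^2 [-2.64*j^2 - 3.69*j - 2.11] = -5.28000000000000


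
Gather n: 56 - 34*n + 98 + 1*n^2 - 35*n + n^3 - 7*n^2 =n^3 - 6*n^2 - 69*n + 154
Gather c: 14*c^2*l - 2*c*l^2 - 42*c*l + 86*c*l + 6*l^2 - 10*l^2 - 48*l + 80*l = 14*c^2*l + c*(-2*l^2 + 44*l) - 4*l^2 + 32*l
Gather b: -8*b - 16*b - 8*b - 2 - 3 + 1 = -32*b - 4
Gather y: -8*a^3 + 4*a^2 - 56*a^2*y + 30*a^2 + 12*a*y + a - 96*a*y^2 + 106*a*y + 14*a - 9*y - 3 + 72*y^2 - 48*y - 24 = -8*a^3 + 34*a^2 + 15*a + y^2*(72 - 96*a) + y*(-56*a^2 + 118*a - 57) - 27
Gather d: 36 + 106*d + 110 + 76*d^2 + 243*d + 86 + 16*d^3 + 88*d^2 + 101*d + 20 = 16*d^3 + 164*d^2 + 450*d + 252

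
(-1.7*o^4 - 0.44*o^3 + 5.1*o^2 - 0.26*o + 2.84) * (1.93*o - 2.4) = -3.281*o^5 + 3.2308*o^4 + 10.899*o^3 - 12.7418*o^2 + 6.1052*o - 6.816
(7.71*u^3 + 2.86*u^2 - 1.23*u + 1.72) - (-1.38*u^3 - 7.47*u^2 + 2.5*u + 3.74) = 9.09*u^3 + 10.33*u^2 - 3.73*u - 2.02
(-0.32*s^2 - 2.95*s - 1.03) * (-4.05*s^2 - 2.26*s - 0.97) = 1.296*s^4 + 12.6707*s^3 + 11.1489*s^2 + 5.1893*s + 0.9991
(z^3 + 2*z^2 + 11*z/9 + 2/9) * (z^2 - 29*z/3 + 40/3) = z^5 - 23*z^4/3 - 43*z^3/9 + 407*z^2/27 + 382*z/27 + 80/27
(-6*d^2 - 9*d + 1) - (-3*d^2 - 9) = -3*d^2 - 9*d + 10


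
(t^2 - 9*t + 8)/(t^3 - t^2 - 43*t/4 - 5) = 4*(-t^2 + 9*t - 8)/(-4*t^3 + 4*t^2 + 43*t + 20)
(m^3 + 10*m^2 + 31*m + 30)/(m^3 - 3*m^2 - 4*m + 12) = (m^2 + 8*m + 15)/(m^2 - 5*m + 6)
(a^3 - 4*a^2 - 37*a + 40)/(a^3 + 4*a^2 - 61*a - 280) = (a - 1)/(a + 7)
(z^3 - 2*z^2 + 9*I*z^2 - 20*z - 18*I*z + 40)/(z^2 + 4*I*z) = z - 2 + 5*I - 10*I/z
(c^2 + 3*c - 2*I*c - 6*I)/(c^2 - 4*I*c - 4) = (c + 3)/(c - 2*I)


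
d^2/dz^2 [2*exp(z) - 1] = 2*exp(z)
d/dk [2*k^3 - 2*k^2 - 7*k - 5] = 6*k^2 - 4*k - 7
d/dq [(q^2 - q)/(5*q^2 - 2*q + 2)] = (3*q^2 + 4*q - 2)/(25*q^4 - 20*q^3 + 24*q^2 - 8*q + 4)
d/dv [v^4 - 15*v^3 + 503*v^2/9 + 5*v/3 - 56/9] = 4*v^3 - 45*v^2 + 1006*v/9 + 5/3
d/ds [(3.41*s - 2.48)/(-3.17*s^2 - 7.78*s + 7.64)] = (10.8097*s^2 - 15.7232*s + 6.758)/(10.0489*s^4 + 49.3252*s^3 + 12.0908*s^2 - 118.8784*s + 58.3696)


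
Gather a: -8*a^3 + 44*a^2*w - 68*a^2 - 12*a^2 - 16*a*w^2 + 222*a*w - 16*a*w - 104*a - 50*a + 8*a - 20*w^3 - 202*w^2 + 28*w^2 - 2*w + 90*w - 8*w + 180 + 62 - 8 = -8*a^3 + a^2*(44*w - 80) + a*(-16*w^2 + 206*w - 146) - 20*w^3 - 174*w^2 + 80*w + 234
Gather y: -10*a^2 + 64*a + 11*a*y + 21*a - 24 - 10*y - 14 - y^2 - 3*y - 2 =-10*a^2 + 85*a - y^2 + y*(11*a - 13) - 40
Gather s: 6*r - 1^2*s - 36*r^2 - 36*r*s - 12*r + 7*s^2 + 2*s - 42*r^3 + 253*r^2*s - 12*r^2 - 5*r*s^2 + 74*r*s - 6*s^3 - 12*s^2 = -42*r^3 - 48*r^2 - 6*r - 6*s^3 + s^2*(-5*r - 5) + s*(253*r^2 + 38*r + 1)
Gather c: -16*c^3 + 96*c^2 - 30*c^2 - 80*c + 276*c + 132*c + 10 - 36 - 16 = -16*c^3 + 66*c^2 + 328*c - 42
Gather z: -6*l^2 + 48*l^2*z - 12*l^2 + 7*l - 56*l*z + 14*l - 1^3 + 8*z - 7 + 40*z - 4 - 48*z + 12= -18*l^2 + 21*l + z*(48*l^2 - 56*l)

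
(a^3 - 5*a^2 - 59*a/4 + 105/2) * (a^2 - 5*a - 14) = a^5 - 10*a^4 - 15*a^3/4 + 785*a^2/4 - 56*a - 735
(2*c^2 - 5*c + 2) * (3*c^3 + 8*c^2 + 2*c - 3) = 6*c^5 + c^4 - 30*c^3 + 19*c - 6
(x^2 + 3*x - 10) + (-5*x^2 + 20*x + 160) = -4*x^2 + 23*x + 150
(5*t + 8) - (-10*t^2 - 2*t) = 10*t^2 + 7*t + 8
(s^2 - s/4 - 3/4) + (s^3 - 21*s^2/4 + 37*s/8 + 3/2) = s^3 - 17*s^2/4 + 35*s/8 + 3/4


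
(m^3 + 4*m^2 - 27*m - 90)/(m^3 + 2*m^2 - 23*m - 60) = (m + 6)/(m + 4)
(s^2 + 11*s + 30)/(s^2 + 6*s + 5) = (s + 6)/(s + 1)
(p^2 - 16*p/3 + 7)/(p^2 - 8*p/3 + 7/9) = 3*(p - 3)/(3*p - 1)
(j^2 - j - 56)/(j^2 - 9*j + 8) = (j + 7)/(j - 1)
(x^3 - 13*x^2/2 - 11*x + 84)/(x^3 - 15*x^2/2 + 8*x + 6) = (2*x^2 - x - 28)/(2*x^2 - 3*x - 2)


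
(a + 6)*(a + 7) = a^2 + 13*a + 42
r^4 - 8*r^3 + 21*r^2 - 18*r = r*(r - 3)^2*(r - 2)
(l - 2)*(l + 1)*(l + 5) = l^3 + 4*l^2 - 7*l - 10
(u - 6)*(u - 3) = u^2 - 9*u + 18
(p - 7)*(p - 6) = p^2 - 13*p + 42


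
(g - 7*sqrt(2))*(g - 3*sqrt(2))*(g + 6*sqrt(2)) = g^3 - 4*sqrt(2)*g^2 - 78*g + 252*sqrt(2)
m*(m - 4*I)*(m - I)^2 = m^4 - 6*I*m^3 - 9*m^2 + 4*I*m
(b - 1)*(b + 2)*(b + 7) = b^3 + 8*b^2 + 5*b - 14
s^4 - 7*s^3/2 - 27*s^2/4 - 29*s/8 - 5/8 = (s - 5)*(s + 1/2)^3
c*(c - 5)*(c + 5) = c^3 - 25*c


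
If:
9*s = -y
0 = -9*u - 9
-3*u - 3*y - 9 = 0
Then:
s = 2/9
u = -1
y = -2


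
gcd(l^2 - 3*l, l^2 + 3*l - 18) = l - 3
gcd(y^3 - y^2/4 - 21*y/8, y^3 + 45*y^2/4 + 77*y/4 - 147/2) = y - 7/4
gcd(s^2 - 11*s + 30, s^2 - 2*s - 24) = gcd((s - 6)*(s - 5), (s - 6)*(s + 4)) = s - 6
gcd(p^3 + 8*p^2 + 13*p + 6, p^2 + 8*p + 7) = p + 1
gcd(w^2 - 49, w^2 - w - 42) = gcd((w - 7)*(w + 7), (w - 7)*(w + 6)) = w - 7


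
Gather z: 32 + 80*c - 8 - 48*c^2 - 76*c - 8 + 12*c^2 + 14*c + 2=-36*c^2 + 18*c + 18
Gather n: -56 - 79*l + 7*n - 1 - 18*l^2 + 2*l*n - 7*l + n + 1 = -18*l^2 - 86*l + n*(2*l + 8) - 56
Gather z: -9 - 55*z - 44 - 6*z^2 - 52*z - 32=-6*z^2 - 107*z - 85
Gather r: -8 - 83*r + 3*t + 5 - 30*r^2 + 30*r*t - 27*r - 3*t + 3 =-30*r^2 + r*(30*t - 110)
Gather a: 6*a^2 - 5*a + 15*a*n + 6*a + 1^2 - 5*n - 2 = 6*a^2 + a*(15*n + 1) - 5*n - 1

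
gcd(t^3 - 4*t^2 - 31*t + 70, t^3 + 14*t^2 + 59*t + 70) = t + 5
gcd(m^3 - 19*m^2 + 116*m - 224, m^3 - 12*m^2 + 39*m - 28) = m^2 - 11*m + 28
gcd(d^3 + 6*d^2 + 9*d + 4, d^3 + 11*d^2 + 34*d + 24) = d^2 + 5*d + 4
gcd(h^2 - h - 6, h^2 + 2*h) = h + 2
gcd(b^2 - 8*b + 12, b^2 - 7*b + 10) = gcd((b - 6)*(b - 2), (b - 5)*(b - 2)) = b - 2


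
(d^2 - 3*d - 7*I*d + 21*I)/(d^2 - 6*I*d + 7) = (d - 3)/(d + I)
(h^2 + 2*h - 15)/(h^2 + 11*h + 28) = (h^2 + 2*h - 15)/(h^2 + 11*h + 28)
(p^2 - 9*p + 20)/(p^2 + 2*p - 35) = (p - 4)/(p + 7)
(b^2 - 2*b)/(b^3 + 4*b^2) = (b - 2)/(b*(b + 4))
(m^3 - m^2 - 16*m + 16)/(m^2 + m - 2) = (m^2 - 16)/(m + 2)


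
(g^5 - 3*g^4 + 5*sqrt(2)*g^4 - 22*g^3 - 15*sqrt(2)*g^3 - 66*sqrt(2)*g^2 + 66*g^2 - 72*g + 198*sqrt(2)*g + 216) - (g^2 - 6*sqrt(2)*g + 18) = g^5 - 3*g^4 + 5*sqrt(2)*g^4 - 22*g^3 - 15*sqrt(2)*g^3 - 66*sqrt(2)*g^2 + 65*g^2 - 72*g + 204*sqrt(2)*g + 198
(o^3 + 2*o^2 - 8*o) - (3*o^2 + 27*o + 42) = o^3 - o^2 - 35*o - 42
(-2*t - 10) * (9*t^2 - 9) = -18*t^3 - 90*t^2 + 18*t + 90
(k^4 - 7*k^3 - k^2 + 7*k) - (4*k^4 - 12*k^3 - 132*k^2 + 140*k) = -3*k^4 + 5*k^3 + 131*k^2 - 133*k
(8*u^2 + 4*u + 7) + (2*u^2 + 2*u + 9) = 10*u^2 + 6*u + 16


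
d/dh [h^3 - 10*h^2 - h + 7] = 3*h^2 - 20*h - 1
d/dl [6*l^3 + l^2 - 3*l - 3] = 18*l^2 + 2*l - 3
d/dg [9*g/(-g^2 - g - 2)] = 9*(g^2 - 2)/(g^4 + 2*g^3 + 5*g^2 + 4*g + 4)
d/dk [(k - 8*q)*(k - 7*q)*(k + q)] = 3*k^2 - 28*k*q + 41*q^2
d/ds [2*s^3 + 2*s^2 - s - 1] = 6*s^2 + 4*s - 1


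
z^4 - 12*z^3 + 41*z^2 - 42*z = z*(z - 7)*(z - 3)*(z - 2)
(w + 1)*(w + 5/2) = w^2 + 7*w/2 + 5/2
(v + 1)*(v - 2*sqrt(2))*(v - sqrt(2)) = v^3 - 3*sqrt(2)*v^2 + v^2 - 3*sqrt(2)*v + 4*v + 4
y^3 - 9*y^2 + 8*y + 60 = (y - 6)*(y - 5)*(y + 2)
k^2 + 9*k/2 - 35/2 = (k - 5/2)*(k + 7)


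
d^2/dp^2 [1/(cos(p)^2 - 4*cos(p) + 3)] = (-4*sin(p)^4 + 6*sin(p)^2 - 27*cos(p) + 3*cos(3*p) + 24)/((cos(p) - 3)^3*(cos(p) - 1)^3)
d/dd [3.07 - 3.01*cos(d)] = 3.01*sin(d)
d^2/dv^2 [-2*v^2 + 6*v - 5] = -4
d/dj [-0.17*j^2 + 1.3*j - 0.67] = 1.3 - 0.34*j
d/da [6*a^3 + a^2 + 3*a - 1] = 18*a^2 + 2*a + 3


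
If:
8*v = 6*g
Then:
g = 4*v/3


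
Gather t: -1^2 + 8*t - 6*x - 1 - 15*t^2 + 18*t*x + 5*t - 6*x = -15*t^2 + t*(18*x + 13) - 12*x - 2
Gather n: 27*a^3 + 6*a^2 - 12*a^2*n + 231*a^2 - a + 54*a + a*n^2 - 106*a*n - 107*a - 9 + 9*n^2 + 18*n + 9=27*a^3 + 237*a^2 - 54*a + n^2*(a + 9) + n*(-12*a^2 - 106*a + 18)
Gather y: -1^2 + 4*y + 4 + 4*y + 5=8*y + 8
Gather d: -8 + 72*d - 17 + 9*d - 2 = 81*d - 27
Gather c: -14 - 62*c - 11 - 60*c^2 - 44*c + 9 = -60*c^2 - 106*c - 16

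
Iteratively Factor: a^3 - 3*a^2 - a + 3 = (a - 1)*(a^2 - 2*a - 3) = (a - 3)*(a - 1)*(a + 1)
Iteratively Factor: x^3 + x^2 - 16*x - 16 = (x + 4)*(x^2 - 3*x - 4) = (x + 1)*(x + 4)*(x - 4)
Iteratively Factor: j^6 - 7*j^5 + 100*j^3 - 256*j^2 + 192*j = (j)*(j^5 - 7*j^4 + 100*j^2 - 256*j + 192) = j*(j - 2)*(j^4 - 5*j^3 - 10*j^2 + 80*j - 96) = j*(j - 2)*(j + 4)*(j^3 - 9*j^2 + 26*j - 24) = j*(j - 4)*(j - 2)*(j + 4)*(j^2 - 5*j + 6) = j*(j - 4)*(j - 2)^2*(j + 4)*(j - 3)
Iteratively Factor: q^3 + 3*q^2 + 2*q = (q + 2)*(q^2 + q) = q*(q + 2)*(q + 1)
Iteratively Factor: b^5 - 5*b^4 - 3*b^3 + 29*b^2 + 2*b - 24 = (b - 1)*(b^4 - 4*b^3 - 7*b^2 + 22*b + 24) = (b - 3)*(b - 1)*(b^3 - b^2 - 10*b - 8) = (b - 4)*(b - 3)*(b - 1)*(b^2 + 3*b + 2) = (b - 4)*(b - 3)*(b - 1)*(b + 1)*(b + 2)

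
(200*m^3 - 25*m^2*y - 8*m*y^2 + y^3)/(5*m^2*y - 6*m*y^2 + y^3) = (-40*m^2 - 3*m*y + y^2)/(y*(-m + y))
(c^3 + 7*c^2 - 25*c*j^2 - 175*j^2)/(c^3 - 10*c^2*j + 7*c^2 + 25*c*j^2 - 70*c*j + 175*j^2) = (c + 5*j)/(c - 5*j)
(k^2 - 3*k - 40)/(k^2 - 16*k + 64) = (k + 5)/(k - 8)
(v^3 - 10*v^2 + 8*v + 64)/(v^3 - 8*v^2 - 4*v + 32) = (v - 4)/(v - 2)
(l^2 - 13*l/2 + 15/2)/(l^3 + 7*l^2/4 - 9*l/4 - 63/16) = 8*(l - 5)/(8*l^2 + 26*l + 21)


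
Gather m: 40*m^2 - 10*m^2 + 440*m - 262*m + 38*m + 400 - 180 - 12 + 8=30*m^2 + 216*m + 216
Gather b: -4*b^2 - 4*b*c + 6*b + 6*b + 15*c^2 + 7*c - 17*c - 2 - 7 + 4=-4*b^2 + b*(12 - 4*c) + 15*c^2 - 10*c - 5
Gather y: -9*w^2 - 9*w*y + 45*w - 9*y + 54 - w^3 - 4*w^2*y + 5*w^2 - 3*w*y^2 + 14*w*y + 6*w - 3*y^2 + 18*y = -w^3 - 4*w^2 + 51*w + y^2*(-3*w - 3) + y*(-4*w^2 + 5*w + 9) + 54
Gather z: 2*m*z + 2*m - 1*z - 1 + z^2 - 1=2*m + z^2 + z*(2*m - 1) - 2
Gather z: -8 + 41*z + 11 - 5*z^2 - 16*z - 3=-5*z^2 + 25*z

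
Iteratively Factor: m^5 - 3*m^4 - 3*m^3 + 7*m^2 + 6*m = (m - 2)*(m^4 - m^3 - 5*m^2 - 3*m) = (m - 2)*(m + 1)*(m^3 - 2*m^2 - 3*m) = (m - 2)*(m + 1)^2*(m^2 - 3*m) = (m - 3)*(m - 2)*(m + 1)^2*(m)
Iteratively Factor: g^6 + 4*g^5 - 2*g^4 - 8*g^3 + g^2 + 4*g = (g + 4)*(g^5 - 2*g^3 + g) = (g + 1)*(g + 4)*(g^4 - g^3 - g^2 + g) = (g + 1)^2*(g + 4)*(g^3 - 2*g^2 + g) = (g - 1)*(g + 1)^2*(g + 4)*(g^2 - g) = g*(g - 1)*(g + 1)^2*(g + 4)*(g - 1)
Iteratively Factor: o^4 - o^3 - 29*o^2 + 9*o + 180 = (o - 3)*(o^3 + 2*o^2 - 23*o - 60) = (o - 5)*(o - 3)*(o^2 + 7*o + 12) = (o - 5)*(o - 3)*(o + 3)*(o + 4)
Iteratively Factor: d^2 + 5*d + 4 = (d + 1)*(d + 4)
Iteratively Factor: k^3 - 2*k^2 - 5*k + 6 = (k - 1)*(k^2 - k - 6) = (k - 1)*(k + 2)*(k - 3)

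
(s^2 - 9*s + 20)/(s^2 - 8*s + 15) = (s - 4)/(s - 3)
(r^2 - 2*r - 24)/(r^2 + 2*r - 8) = (r - 6)/(r - 2)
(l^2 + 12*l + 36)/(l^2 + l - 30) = (l + 6)/(l - 5)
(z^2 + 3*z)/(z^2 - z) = (z + 3)/(z - 1)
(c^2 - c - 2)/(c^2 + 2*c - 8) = (c + 1)/(c + 4)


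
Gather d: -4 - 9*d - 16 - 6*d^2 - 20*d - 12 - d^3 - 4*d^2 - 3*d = -d^3 - 10*d^2 - 32*d - 32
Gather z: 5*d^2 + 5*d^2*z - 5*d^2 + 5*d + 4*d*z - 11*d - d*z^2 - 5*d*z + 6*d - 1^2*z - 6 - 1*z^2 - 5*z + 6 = z^2*(-d - 1) + z*(5*d^2 - d - 6)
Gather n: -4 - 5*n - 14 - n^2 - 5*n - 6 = -n^2 - 10*n - 24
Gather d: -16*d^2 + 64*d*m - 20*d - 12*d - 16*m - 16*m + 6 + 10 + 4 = -16*d^2 + d*(64*m - 32) - 32*m + 20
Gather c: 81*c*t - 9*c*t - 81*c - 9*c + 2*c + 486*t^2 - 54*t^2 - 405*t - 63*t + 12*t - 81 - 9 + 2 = c*(72*t - 88) + 432*t^2 - 456*t - 88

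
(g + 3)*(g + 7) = g^2 + 10*g + 21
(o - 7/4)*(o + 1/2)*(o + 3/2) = o^3 + o^2/4 - 11*o/4 - 21/16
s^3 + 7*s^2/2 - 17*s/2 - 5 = (s - 2)*(s + 1/2)*(s + 5)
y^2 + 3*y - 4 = (y - 1)*(y + 4)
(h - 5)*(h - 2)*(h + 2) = h^3 - 5*h^2 - 4*h + 20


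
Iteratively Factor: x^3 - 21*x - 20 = (x + 1)*(x^2 - x - 20) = (x - 5)*(x + 1)*(x + 4)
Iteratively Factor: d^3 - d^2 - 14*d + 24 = (d - 3)*(d^2 + 2*d - 8) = (d - 3)*(d - 2)*(d + 4)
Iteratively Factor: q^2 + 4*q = (q + 4)*(q)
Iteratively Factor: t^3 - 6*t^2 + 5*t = (t - 1)*(t^2 - 5*t) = (t - 5)*(t - 1)*(t)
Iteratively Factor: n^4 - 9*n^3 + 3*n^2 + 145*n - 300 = (n - 3)*(n^3 - 6*n^2 - 15*n + 100) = (n - 5)*(n - 3)*(n^2 - n - 20) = (n - 5)*(n - 3)*(n + 4)*(n - 5)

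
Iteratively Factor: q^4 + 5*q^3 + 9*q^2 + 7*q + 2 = (q + 1)*(q^3 + 4*q^2 + 5*q + 2) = (q + 1)^2*(q^2 + 3*q + 2) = (q + 1)^3*(q + 2)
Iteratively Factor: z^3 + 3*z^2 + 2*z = (z + 1)*(z^2 + 2*z) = (z + 1)*(z + 2)*(z)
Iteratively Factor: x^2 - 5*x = (x - 5)*(x)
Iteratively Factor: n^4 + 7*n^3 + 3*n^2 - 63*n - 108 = (n + 3)*(n^3 + 4*n^2 - 9*n - 36) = (n - 3)*(n + 3)*(n^2 + 7*n + 12) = (n - 3)*(n + 3)^2*(n + 4)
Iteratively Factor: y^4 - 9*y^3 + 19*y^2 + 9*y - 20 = (y - 5)*(y^3 - 4*y^2 - y + 4) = (y - 5)*(y - 4)*(y^2 - 1) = (y - 5)*(y - 4)*(y + 1)*(y - 1)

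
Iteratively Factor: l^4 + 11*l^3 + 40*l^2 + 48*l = (l)*(l^3 + 11*l^2 + 40*l + 48) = l*(l + 4)*(l^2 + 7*l + 12) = l*(l + 3)*(l + 4)*(l + 4)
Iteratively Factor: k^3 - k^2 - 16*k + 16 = (k - 4)*(k^2 + 3*k - 4) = (k - 4)*(k + 4)*(k - 1)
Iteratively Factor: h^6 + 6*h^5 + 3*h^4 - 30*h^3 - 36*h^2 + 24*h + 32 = (h + 2)*(h^5 + 4*h^4 - 5*h^3 - 20*h^2 + 4*h + 16) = (h + 2)^2*(h^4 + 2*h^3 - 9*h^2 - 2*h + 8) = (h + 1)*(h + 2)^2*(h^3 + h^2 - 10*h + 8) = (h - 2)*(h + 1)*(h + 2)^2*(h^2 + 3*h - 4) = (h - 2)*(h + 1)*(h + 2)^2*(h + 4)*(h - 1)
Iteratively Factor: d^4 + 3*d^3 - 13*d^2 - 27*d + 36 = (d - 3)*(d^3 + 6*d^2 + 5*d - 12) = (d - 3)*(d + 3)*(d^2 + 3*d - 4) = (d - 3)*(d - 1)*(d + 3)*(d + 4)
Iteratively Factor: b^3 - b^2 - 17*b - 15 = (b + 1)*(b^2 - 2*b - 15) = (b - 5)*(b + 1)*(b + 3)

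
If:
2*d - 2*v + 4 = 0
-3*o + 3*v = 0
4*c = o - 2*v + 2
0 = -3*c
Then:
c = 0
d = 0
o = 2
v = 2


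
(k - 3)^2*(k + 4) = k^3 - 2*k^2 - 15*k + 36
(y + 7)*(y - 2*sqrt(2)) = y^2 - 2*sqrt(2)*y + 7*y - 14*sqrt(2)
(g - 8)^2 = g^2 - 16*g + 64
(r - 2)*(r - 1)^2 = r^3 - 4*r^2 + 5*r - 2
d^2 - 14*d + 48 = (d - 8)*(d - 6)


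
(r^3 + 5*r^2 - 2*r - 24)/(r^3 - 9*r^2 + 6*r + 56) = (r^3 + 5*r^2 - 2*r - 24)/(r^3 - 9*r^2 + 6*r + 56)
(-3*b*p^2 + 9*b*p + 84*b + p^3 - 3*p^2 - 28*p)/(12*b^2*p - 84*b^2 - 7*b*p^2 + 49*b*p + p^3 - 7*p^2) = (p + 4)/(-4*b + p)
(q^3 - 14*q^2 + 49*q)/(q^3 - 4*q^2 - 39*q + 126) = q*(q - 7)/(q^2 + 3*q - 18)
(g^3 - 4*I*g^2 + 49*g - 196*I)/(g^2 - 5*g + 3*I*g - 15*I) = (g^3 - 4*I*g^2 + 49*g - 196*I)/(g^2 + g*(-5 + 3*I) - 15*I)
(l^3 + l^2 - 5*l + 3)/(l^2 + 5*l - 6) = (l^2 + 2*l - 3)/(l + 6)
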